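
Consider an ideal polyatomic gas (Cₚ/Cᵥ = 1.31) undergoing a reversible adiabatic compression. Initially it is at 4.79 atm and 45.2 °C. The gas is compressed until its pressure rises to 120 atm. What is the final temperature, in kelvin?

Adiabatic: T₂/T₁ = (P₂/P₁)^((γ−1)/γ).
T₁ = 45.2 °C = 318.3 K.
T₂ = 318.3 × (120/4.79)^(0.237) = 682.2 K.

T₂ ≈ 682 K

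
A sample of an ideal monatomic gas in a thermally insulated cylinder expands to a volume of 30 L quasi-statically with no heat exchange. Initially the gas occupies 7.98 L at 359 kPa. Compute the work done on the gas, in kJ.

W ≈ -2.52 kJ

γ = 5/3 for a monatomic ideal gas.
P₂ = P₁(V₁/V₂)^γ = 359×(7.98/30)^(5/3) = 39.5 kPa.
For a reversible adiabat, W_by_gas = (P₁V₁ − P₂V₂)/(γ−1).
W_by = (359000×0.00798 − 39500×0.03) / (2/3) = 2520 J.
W_on_gas = −W_by = -2520 J.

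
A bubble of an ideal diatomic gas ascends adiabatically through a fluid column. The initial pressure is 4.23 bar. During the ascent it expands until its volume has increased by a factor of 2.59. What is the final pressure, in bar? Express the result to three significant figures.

Since PV^γ is constant along a reversible adiabat, P₂ = P₁ (V₁/V₂)^γ.
For a diatomic ideal gas γ = 7/5.
P₂ = 4.23 × (1/2.59)^(7/5) = 1.116 bar.

P₂ ≈ 1.12 bar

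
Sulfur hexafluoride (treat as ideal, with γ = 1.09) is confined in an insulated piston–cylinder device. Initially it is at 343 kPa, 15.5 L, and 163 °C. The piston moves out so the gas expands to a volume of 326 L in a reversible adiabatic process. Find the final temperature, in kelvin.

T₂ ≈ 332 K

For a reversible adiabat TV^(γ−1) is constant, so T₂ = T₁ (V₁/V₂)^(γ−1).
T₁ = 163 °C = 436.1 K.
T₂ = 436.1 × (15.5/326)^(0.09) = 331.6 K.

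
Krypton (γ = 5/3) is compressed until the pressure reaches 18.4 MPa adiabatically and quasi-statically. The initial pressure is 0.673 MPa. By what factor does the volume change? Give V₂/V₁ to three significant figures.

V₂/V₁ ≈ 0.137

From PV^γ = const, V₂/V₁ = (P₁/P₂)^(1/γ).
V₂/V₁ = (0.673/18.4)^(3/5) = 0.1374.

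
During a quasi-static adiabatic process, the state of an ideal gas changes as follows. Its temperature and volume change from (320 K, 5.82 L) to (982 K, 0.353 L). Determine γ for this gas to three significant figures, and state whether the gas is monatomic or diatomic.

γ ≈ 1.40; diatomic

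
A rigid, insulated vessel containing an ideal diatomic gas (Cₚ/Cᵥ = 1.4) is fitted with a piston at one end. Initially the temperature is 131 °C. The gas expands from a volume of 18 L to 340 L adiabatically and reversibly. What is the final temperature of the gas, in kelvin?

T₂ ≈ 125 K

Adiabatic: T₁V₁^(γ−1) = T₂V₂^(γ−1) ⇒ T₂ = T₁ (V₁/V₂)^(γ−1).
T₁ = 131 °C = 404.1 K.
T₂ = 404.1 × (18/340)^(0.4) = 124.8 K.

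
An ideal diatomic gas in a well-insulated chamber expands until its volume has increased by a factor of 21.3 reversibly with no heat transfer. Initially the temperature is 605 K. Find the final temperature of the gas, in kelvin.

For a reversible adiabat TV^(γ−1) is constant, so T₂ = T₁ (V₁/V₂)^(γ−1).
For a diatomic ideal gas γ = 7/5, so γ−1 = 2/5.
T₂ = 605 × (1/21.3)^(2/5) = 178 K.

T₂ ≈ 178 K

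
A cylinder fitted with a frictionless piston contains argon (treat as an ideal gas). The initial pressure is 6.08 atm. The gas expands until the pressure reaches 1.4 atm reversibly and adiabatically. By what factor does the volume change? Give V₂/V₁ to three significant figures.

From PV^γ = const, V₂/V₁ = (P₁/P₂)^(1/γ).
For a monatomic ideal gas γ = 5/3.
V₂/V₁ = (6.08/1.4)^(3/5) = 2.414.

V₂/V₁ ≈ 2.41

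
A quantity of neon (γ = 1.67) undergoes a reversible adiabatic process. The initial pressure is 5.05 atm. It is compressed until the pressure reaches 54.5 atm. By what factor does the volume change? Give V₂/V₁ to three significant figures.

V₂/V₁ ≈ 0.241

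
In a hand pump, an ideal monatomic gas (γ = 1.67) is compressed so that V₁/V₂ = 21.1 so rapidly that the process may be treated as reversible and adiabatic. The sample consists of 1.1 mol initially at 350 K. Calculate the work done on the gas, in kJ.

W ≈ 32.1 kJ

Adiabatic: T₁V₁^(γ−1) = T₂V₂^(γ−1) ⇒ T₂ = T₁ (V₁/V₂)^(γ−1).
T₂ = 350 × 21.1^(0.67) = 2700 K.
Q = 0, so ΔU = W_on_gas = nCᵥΔT with Cᵥ = R/(γ−1) = 12.41 J/(mol·K).
ΔU = 1.1 × 12.41 × (2700 − 350) = 32070 J.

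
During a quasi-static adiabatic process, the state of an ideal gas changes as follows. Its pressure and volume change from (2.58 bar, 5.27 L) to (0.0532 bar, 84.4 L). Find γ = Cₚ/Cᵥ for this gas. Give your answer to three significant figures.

γ ≈ 1.40

PV^γ = const ⇒ γ = ln(P₂/P₁) / ln(V₁/V₂).
γ = ln(0.0532/2.58) / ln(5.27/84.4) = 1.399.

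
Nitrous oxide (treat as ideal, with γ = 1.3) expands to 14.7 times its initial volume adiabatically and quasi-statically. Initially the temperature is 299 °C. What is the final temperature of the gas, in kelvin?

T₂ ≈ 255 K

Adiabatic: T₁V₁^(γ−1) = T₂V₂^(γ−1) ⇒ T₂ = T₁ (V₁/V₂)^(γ−1).
T₁ = 299 °C = 572.1 K.
T₂ = 572.1 × (1/14.7)^(0.3) = 255.5 K.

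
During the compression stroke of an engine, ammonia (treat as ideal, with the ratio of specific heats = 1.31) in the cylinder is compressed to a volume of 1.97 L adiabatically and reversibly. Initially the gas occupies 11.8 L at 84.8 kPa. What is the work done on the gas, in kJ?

P₂ = P₁(V₁/V₂)^γ = 84.8×(11.8/1.97)^(1.31) = 884.7 kPa.
For a reversible adiabat, W_by_gas = (P₁V₁ − P₂V₂)/(γ−1).
W_by = (84800×0.0118 − 884700×0.00197) / (0.31) = -2394 J.
W_on_gas = −W_by = 2394 J.

W ≈ 2.39 kJ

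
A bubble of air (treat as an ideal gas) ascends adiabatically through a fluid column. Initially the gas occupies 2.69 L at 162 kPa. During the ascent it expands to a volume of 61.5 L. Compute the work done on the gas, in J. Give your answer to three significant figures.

W ≈ -778 J

γ = 7/5 for a diatomic ideal gas.
P₂ = P₁(V₁/V₂)^γ = 162×(2.69/61.5)^(7/5) = 2.026 kPa.
For a reversible adiabat, W_by_gas = (P₁V₁ − P₂V₂)/(γ−1).
W_by = (162000×0.00269 − 2026×0.0615) / (2/5) = 777.9 J.
W_on_gas = −W_by = -777.9 J.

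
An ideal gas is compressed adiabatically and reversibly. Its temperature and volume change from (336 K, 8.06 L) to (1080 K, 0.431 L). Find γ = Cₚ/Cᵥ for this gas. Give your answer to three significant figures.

TV^(γ−1) = const ⇒ γ − 1 = ln(T₂/T₁) / ln(V₁/V₂).
γ = 1 + ln(1080/336) / ln(8.06/0.431) = 1.399.

γ ≈ 1.40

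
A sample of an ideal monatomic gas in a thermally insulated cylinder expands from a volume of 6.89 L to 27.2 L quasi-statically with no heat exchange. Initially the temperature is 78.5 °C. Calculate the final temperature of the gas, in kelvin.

T₂ ≈ 141 K

Adiabatic: T₁V₁^(γ−1) = T₂V₂^(γ−1) ⇒ T₂ = T₁ (V₁/V₂)^(γ−1).
For a monatomic ideal gas γ = 5/3, so γ−1 = 2/3.
T₁ = 78.5 °C = 351.6 K.
T₂ = 351.6 × (6.89/27.2)^(2/3) = 140.8 K.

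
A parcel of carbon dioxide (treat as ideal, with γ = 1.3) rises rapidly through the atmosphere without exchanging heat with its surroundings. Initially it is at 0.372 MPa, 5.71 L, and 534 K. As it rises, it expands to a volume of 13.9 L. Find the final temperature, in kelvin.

T₂ ≈ 409 K

Adiabatic: T₁V₁^(γ−1) = T₂V₂^(γ−1) ⇒ T₂ = T₁ (V₁/V₂)^(γ−1).
T₂ = 534 × (5.71/13.9)^(0.3) = 408.9 K.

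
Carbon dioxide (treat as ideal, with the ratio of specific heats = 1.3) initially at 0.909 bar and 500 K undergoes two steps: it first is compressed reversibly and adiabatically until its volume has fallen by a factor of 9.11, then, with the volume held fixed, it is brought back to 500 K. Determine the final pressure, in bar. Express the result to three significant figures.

Adiabatic step (PV^γ = const): P₂ = 0.909×9.11^(1.3) = 16.07 bar; T₂ = 500×9.11^(0.3) = 970.1 K.
Isochoric: P₃ = P₂(T₃/T₂) = 16.07 × (500/970.1) = 8.281 bar.

P₃ ≈ 8.28 bar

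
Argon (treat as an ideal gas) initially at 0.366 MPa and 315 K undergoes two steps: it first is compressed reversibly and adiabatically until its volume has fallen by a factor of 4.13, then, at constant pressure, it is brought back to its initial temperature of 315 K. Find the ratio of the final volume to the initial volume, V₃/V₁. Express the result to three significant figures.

V₃/V₁ ≈ 0.0941

For a monatomic ideal gas γ = 5/3.
Adiabatic step: V₂/V₁ = 0.2421; T₂ = T₁·4.13^(2/3) = 810.9 K.
Isobaric step: V₃/V₂ = T₃/T₂ = 315/810.9.
V₃/V₁ = (V₂/V₁)(V₃/V₂) = 0.2421 × (315/810.9) = 0.09406.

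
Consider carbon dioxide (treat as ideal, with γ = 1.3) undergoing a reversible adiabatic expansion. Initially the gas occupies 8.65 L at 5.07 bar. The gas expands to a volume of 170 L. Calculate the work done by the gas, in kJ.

W ≈ 8.64 kJ

P₂ = P₁(V₁/V₂)^γ = 5.07×(8.65/170)^(1.3) = 0.1056 bar.
For a reversible adiabat, W_by_gas = (P₁V₁ − P₂V₂)/(γ−1).
W_by = (507000×0.00865 − 10560×0.17) / (0.3) = 8636 J.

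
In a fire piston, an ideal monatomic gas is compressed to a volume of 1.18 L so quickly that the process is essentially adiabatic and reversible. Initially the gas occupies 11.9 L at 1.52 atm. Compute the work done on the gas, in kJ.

γ = 5/3 for a monatomic ideal gas.
P₂ = P₁(V₁/V₂)^γ = 1.52×(11.9/1.18)^(5/3) = 71.55 atm.
For a reversible adiabat, W_by_gas = (P₁V₁ − P₂V₂)/(γ−1).
W_by = (154000×0.0119 − 7.25×10^6×0.00118) / (2/3) = -10080 J.
W_on_gas = −W_by = 10080 J.

W ≈ 10.1 kJ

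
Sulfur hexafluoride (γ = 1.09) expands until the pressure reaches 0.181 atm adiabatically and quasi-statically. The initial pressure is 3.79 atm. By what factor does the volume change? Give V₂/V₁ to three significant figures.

From PV^γ = const, V₂/V₁ = (P₁/P₂)^(1/γ).
V₂/V₁ = (3.79/0.181)^(0.917) = 16.29.

V₂/V₁ ≈ 16.3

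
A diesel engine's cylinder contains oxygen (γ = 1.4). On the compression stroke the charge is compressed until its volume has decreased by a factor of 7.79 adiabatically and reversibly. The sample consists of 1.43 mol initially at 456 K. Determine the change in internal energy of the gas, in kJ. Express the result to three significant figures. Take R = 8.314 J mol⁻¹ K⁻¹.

For a reversible adiabat TV^(γ−1) is constant, so T₂ = T₁ (V₁/V₂)^(γ−1).
T₂ = 456 × 7.79^(0.4) = 1037 K.
Q = 0, so ΔU = W_on_gas = nCᵥΔT with Cᵥ = R/(γ−1) = 20.79 J/(mol·K).
ΔU = 1.43 × 20.79 × (1037 − 456) = 17250 J.

ΔU ≈ 17.3 kJ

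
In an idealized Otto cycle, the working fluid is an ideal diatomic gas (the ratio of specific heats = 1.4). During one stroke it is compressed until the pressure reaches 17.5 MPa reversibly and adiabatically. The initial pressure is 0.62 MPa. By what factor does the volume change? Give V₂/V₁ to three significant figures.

V₂/V₁ ≈ 0.0920

From PV^γ = const, V₂/V₁ = (P₁/P₂)^(1/γ).
V₂/V₁ = (0.62/17.5)^(0.714) = 0.09201.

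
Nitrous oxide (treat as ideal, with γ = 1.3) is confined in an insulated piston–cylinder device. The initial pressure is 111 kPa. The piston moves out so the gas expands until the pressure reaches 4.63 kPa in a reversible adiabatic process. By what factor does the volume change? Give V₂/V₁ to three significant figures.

V₂/V₁ ≈ 11.5

From PV^γ = const, V₂/V₁ = (P₁/P₂)^(1/γ).
V₂/V₁ = (111/4.63)^(0.769) = 11.52.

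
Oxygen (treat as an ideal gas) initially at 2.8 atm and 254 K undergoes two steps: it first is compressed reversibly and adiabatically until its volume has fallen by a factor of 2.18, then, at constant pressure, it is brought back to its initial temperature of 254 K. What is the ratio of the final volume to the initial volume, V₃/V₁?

V₃/V₁ ≈ 0.336

For a diatomic ideal gas γ = 7/5.
Adiabatic step: V₂/V₁ = 0.4587; T₂ = T₁·2.18^(2/5) = 346.9 K.
Isobaric step: V₃/V₂ = T₃/T₂ = 254/346.9.
V₃/V₁ = (V₂/V₁)(V₃/V₂) = 0.4587 × (254/346.9) = 0.3359.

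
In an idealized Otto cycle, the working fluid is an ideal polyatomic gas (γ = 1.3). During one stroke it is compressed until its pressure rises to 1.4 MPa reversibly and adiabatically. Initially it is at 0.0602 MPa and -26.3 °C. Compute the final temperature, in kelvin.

T₂ ≈ 510 K

Adiabatic: T₂/T₁ = (P₂/P₁)^((γ−1)/γ).
T₁ = -26.3 °C = 246.8 K.
T₂ = 246.8 × (1.4/0.0602)^(0.231) = 510.3 K.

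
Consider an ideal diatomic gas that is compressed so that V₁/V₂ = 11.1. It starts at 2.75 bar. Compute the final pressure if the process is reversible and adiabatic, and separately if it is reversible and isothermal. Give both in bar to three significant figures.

For a diatomic ideal gas γ = 7/5.
Isothermal: P₂ = P₁(V₁/V₂) = 2.75×11.1 = 30.52 bar.
Adiabatic: P₂ = P₁(V₁/V₂)^γ = 2.75×11.1^(7/5) = 79.94 bar.

adiabatic: 79.9 bar; isothermal: 30.5 bar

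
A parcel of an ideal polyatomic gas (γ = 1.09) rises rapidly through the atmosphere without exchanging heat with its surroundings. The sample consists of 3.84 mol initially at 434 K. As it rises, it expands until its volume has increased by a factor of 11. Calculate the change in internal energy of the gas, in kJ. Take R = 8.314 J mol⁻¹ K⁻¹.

ΔU ≈ -29.9 kJ

Adiabatic: T₁V₁^(γ−1) = T₂V₂^(γ−1) ⇒ T₂ = T₁ (V₁/V₂)^(γ−1).
T₂ = 434 × (1/11)^(0.09) = 349.8 K.
Q = 0, so ΔU = W_on_gas = nCᵥΔT with Cᵥ = R/(γ−1) = 92.38 J/(mol·K).
ΔU = 3.84 × 92.38 × (349.8 − 434) = -29880 J.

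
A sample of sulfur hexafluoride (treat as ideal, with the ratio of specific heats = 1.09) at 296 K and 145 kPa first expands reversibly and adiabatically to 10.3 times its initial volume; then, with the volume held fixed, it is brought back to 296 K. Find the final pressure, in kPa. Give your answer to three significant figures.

P₃ ≈ 14.1 kPa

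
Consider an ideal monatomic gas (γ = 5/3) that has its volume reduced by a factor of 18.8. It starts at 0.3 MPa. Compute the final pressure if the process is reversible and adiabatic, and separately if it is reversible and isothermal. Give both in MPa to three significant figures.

adiabatic: 39.9 MPa; isothermal: 5.64 MPa

Isothermal: P₂ = P₁(V₁/V₂) = 0.3×18.8 = 5.64 MPa.
Adiabatic: P₂ = P₁(V₁/V₂)^γ = 0.3×18.8^(5/3) = 39.88 MPa.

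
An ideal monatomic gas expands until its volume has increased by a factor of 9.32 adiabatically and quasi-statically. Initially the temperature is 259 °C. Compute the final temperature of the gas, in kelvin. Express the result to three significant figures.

For a reversible adiabat TV^(γ−1) is constant, so T₂ = T₁ (V₁/V₂)^(γ−1).
For a monatomic ideal gas γ = 5/3, so γ−1 = 2/3.
T₁ = 259 °C = 532.1 K.
T₂ = 532.1 × (1/9.32)^(2/3) = 120.2 K.

T₂ ≈ 120 K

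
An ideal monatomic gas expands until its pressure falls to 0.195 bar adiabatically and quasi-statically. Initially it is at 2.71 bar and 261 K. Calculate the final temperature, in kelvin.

Along an adiabat T P^((1−γ)/γ) is constant, so T₂ = T₁ (P₂/P₁)^((γ−1)/γ).
For a monatomic ideal gas γ = 5/3, so (γ−1)/γ = 2/5.
T₂ = 261 × (0.195/2.71)^(2/5) = 91.09 K.

T₂ ≈ 91.1 K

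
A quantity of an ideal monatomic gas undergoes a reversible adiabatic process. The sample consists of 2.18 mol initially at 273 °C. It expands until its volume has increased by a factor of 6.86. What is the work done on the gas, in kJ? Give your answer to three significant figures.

For a reversible adiabat TV^(γ−1) is constant, so T₂ = T₁ (V₁/V₂)^(γ−1).
γ = 5/3 for a monatomic ideal gas, so γ−1 = 2/3.
T₁ = 273 °C = 546.1 K.
T₂ = 546.1 × (1/6.86)^(2/3) = 151.3 K.
Q = 0, so ΔU = W_on_gas = nCᵥΔT with Cᵥ = R/(γ−1) = 12.47 J/(mol·K).
ΔU = 2.18 × 12.47 × (151.3 − 546.1) = -10740 J.

W ≈ -10.7 kJ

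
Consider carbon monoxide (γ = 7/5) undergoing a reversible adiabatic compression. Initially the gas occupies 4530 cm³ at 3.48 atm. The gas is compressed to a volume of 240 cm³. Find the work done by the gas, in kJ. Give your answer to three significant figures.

W ≈ -8.94 kJ

P₂ = P₁(V₁/V₂)^γ = 3.48×(4530/240)^(7/5) = 212.7 atm.
For a reversible adiabat, W_by_gas = (P₁V₁ − P₂V₂)/(γ−1).
W_by = (352600×0.00453 − 2.155×10^7×0.00024) / (2/5) = -8939 J.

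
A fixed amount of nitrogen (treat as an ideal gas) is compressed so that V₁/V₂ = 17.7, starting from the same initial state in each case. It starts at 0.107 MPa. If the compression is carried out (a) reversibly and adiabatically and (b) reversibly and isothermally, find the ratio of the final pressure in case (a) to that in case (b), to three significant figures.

P_adiabatic / P_isothermal ≈ 3.16

For a diatomic ideal gas γ = 7/5.
Isothermal: P_b = P₁(V₁/V₂) = 0.107×17.7.
Adiabatic: P_a = P₁(V₁/V₂)^γ = 0.107×17.7^(7/5).
P_a/P_b = (V₁/V₂)^(γ−1) = 17.7^(2/5) = 3.156.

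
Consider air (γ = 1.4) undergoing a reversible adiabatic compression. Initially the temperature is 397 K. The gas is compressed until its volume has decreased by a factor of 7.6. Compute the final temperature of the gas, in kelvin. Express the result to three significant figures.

T₂ ≈ 894 K

Adiabatic: T₁V₁^(γ−1) = T₂V₂^(γ−1) ⇒ T₂ = T₁ (V₁/V₂)^(γ−1).
T₂ = 397 × 7.6^(0.4) = 893.5 K.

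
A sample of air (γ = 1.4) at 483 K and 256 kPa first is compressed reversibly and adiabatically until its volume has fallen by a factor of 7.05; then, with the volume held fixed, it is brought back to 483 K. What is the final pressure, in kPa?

Adiabatic step (PV^γ = const): P₂ = 256×7.05^(1.4) = 3942 kPa; T₂ = 483×7.05^(0.4) = 1055 K.
Isochoric: P₃ = P₂(T₃/T₂) = 3942 × (483/1055) = 1805 kPa.

P₃ ≈ 1800 kPa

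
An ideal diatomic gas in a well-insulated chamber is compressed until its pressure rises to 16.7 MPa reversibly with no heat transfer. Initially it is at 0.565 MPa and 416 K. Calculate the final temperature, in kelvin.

T₂ ≈ 1090 K

Along an adiabat T P^((1−γ)/γ) is constant, so T₂ = T₁ (P₂/P₁)^((γ−1)/γ).
For a diatomic ideal gas γ = 7/5, so (γ−1)/γ = 2/7.
T₂ = 416 × (16.7/0.565)^(2/7) = 1095 K.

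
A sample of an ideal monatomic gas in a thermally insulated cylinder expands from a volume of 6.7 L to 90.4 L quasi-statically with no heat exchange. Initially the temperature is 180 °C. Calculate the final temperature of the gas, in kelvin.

T₂ ≈ 80.0 K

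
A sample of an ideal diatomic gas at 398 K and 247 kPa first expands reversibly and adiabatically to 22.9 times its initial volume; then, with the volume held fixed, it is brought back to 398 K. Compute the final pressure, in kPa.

For a diatomic ideal gas γ = 7/5.
Adiabatic step (PV^γ = const): P₂ = 247×(1/22.9)^(7/5) = 3.083 kPa; T₂ = 398×(1/22.9)^(2/5) = 113.7 K.
Isochoric: P₃ = P₂(T₃/T₂) = 3.083 × (398/113.7) = 10.79 kPa.

P₃ ≈ 10.8 kPa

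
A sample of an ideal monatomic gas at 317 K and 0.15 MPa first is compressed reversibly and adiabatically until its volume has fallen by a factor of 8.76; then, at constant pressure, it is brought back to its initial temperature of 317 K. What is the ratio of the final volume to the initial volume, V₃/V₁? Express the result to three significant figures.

For a monatomic ideal gas γ = 5/3.
Adiabatic step: V₂/V₁ = 0.1142; T₂ = T₁·8.76^(2/3) = 1347 K.
Isobaric step: V₃/V₂ = T₃/T₂ = 317/1347.
V₃/V₁ = (V₂/V₁)(V₃/V₂) = 0.1142 × (317/1347) = 0.02686.

V₃/V₁ ≈ 0.0269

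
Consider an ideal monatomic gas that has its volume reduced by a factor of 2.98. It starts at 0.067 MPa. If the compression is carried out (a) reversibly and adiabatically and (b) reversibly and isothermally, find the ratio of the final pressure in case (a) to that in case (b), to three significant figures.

P_adiabatic / P_isothermal ≈ 2.07

For a monatomic ideal gas γ = 5/3.
Isothermal: P_b = P₁(V₁/V₂) = 0.067×2.98.
Adiabatic: P_a = P₁(V₁/V₂)^γ = 0.067×2.98^(5/3).
P_a/P_b = (V₁/V₂)^(γ−1) = 2.98^(2/3) = 2.071.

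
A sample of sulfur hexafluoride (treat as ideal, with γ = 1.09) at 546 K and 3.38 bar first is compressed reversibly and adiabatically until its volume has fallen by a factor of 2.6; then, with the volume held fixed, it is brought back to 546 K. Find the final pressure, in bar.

Adiabatic step (PV^γ = const): P₂ = 3.38×2.6^(1.09) = 9.577 bar; T₂ = 546×2.6^(0.09) = 595 K.
Isochoric: P₃ = P₂(T₃/T₂) = 9.577 × (546/595) = 8.788 bar.

P₃ ≈ 8.79 bar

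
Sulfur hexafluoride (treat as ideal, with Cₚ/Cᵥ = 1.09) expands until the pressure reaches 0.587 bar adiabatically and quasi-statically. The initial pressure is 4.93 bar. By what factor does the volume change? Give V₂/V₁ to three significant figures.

V₂/V₁ ≈ 7.05

From PV^γ = const, V₂/V₁ = (P₁/P₂)^(1/γ).
V₂/V₁ = (4.93/0.587)^(0.917) = 7.045.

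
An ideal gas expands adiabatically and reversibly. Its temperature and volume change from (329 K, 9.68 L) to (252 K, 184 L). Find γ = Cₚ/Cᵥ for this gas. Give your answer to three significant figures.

γ ≈ 1.09

TV^(γ−1) = const ⇒ γ − 1 = ln(T₂/T₁) / ln(V₁/V₂).
γ = 1 + ln(252/329) / ln(9.68/184) = 1.091.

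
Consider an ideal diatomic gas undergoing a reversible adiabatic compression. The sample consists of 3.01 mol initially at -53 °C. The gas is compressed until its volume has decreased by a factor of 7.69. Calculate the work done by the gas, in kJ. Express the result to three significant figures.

W ≈ -17.4 kJ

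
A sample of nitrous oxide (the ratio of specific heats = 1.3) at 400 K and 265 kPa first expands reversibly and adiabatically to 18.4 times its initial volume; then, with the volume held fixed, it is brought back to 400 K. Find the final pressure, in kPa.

Adiabatic step (PV^γ = const): P₂ = 265×(1/18.4)^(1.3) = 6.011 kPa; T₂ = 400×(1/18.4)^(0.3) = 167 K.
Isochoric: P₃ = P₂(T₃/T₂) = 6.011 × (400/167) = 14.4 kPa.

P₃ ≈ 14.4 kPa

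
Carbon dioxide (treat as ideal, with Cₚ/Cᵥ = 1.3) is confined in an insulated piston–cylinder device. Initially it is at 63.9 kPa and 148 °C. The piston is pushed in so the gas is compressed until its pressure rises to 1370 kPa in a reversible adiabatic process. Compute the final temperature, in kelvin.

T₂ ≈ 854 K

Adiabatic: T₂/T₁ = (P₂/P₁)^((γ−1)/γ).
T₁ = 148 °C = 421.1 K.
T₂ = 421.1 × (1370/63.9)^(0.231) = 854.4 K.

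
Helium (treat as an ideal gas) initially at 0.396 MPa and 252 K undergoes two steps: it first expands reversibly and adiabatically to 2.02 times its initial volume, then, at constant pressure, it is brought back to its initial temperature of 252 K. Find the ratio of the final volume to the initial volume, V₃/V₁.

V₃/V₁ ≈ 3.23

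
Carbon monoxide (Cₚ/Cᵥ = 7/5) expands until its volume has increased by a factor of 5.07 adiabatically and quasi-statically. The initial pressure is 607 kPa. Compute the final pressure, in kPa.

P₂ ≈ 62.5 kPa

Adiabatic: P₁V₁^γ = P₂V₂^γ ⇒ P₂ = P₁ (V₁/V₂)^γ.
P₂ = 607 × (1/5.07)^(7/5) = 62.54 kPa.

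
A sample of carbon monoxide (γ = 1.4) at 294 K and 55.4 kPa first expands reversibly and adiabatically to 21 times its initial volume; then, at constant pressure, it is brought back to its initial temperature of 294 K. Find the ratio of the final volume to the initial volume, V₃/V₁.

V₃/V₁ ≈ 71.0

Adiabatic step: V₂/V₁ = 21; T₂ = T₁·(1/21)^(0.4) = 86.99 K.
Isobaric step: V₃/V₂ = T₃/T₂ = 294/86.99.
V₃/V₁ = (V₂/V₁)(V₃/V₂) = 21 × (294/86.99) = 70.98.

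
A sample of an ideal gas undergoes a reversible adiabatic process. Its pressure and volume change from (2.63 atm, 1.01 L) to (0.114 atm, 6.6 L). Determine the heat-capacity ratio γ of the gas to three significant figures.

γ ≈ 1.67

PV^γ = const ⇒ γ = ln(P₂/P₁) / ln(V₁/V₂).
γ = ln(0.114/2.63) / ln(1.01/6.6) = 1.672.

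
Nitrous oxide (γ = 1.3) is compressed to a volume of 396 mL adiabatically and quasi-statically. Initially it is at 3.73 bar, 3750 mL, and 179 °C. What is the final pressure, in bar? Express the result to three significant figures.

P₂ ≈ 69.3 bar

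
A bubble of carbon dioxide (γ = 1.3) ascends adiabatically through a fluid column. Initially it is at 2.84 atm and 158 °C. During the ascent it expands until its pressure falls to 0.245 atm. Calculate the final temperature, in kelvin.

T₂ ≈ 245 K

Adiabatic: T₂/T₁ = (P₂/P₁)^((γ−1)/γ).
T₁ = 158 °C = 431.1 K.
T₂ = 431.1 × (0.245/2.84)^(0.231) = 244.9 K.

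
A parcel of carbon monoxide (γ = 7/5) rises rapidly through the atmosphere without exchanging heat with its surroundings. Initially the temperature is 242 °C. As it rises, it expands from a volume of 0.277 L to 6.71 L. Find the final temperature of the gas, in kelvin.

For a reversible adiabat TV^(γ−1) is constant, so T₂ = T₁ (V₁/V₂)^(γ−1).
T₁ = 242 °C = 515.1 K.
T₂ = 515.1 × (0.277/6.71)^(2/5) = 144 K.

T₂ ≈ 144 K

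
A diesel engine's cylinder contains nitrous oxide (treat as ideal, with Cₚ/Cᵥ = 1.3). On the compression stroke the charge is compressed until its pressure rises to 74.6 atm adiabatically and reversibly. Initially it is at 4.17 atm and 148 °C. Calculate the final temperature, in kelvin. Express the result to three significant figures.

T₂ ≈ 819 K

Adiabatic: T₂/T₁ = (P₂/P₁)^((γ−1)/γ).
T₁ = 148 °C = 421.1 K.
T₂ = 421.1 × (74.6/4.17)^(0.231) = 819.4 K.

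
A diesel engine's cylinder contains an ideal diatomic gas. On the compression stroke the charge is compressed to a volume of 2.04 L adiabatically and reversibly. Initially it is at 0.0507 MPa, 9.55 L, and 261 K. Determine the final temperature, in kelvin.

T₂ ≈ 484 K

For a reversible adiabat TV^(γ−1) is constant, so T₂ = T₁ (V₁/V₂)^(γ−1).
γ = 7/5 for a diatomic ideal gas.
T₂ = 261 × (9.55/2.04)^(2/5) = 483.9 K.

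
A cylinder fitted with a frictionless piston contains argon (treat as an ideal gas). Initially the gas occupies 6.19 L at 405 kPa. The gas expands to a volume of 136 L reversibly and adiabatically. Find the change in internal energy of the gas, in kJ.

γ = 5/3 for a monatomic ideal gas.
P₂ = P₁(V₁/V₂)^γ = 405×(6.19/136)^(5/3) = 2.35 kPa.
For a reversible adiabat, W_by_gas = (P₁V₁ − P₂V₂)/(γ−1).
W_by = (405000×0.00619 − 2350×0.136) / (2/3) = 3281 J.
Q = 0 ⇒ ΔU = −W_by = -3281 J.

ΔU ≈ -3.28 kJ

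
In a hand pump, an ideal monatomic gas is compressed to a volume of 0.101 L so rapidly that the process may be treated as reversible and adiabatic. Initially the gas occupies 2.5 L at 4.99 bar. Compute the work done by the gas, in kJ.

γ = 5/3 for a monatomic ideal gas.
P₂ = P₁(V₁/V₂)^γ = 4.99×(2.5/0.101)^(5/3) = 1049 bar.
For a reversible adiabat, W_by_gas = (P₁V₁ − P₂V₂)/(γ−1).
W_by = (499000×0.0025 − 1.049×10^8×0.000101) / (2/3) = -14020 J.

W ≈ -14.0 kJ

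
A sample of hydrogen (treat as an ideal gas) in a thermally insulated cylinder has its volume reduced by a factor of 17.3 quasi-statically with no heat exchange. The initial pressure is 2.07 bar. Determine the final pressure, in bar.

P₂ ≈ 112 bar

Adiabatic: P₁V₁^γ = P₂V₂^γ ⇒ P₂ = P₁ (V₁/V₂)^γ.
For a diatomic ideal gas γ = 7/5.
P₂ = 2.07 × 17.3^(7/5) = 112 bar.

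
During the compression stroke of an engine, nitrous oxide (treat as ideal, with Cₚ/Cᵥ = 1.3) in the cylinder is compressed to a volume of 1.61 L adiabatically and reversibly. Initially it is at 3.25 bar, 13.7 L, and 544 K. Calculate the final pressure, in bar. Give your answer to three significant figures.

Adiabatic: P₁V₁^γ = P₂V₂^γ ⇒ P₂ = P₁ (V₁/V₂)^γ.
P₂ = 3.25 × (13.7/1.61)^(1.3) = 52.57 bar.

P₂ ≈ 52.6 bar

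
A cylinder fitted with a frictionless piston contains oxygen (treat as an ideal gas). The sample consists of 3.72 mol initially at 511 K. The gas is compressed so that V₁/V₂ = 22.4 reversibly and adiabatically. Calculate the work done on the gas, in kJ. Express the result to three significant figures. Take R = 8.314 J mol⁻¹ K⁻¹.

Adiabatic: T₁V₁^(γ−1) = T₂V₂^(γ−1) ⇒ T₂ = T₁ (V₁/V₂)^(γ−1).
γ = 7/5 for a diatomic ideal gas, so γ−1 = 2/5.
T₂ = 511 × 22.4^(2/5) = 1772 K.
Q = 0, so ΔU = W_on_gas = nCᵥΔT with Cᵥ = R/(γ−1) = 20.79 J/(mol·K).
ΔU = 3.72 × 20.79 × (1772 − 511) = 97520 J.

W ≈ 97.5 kJ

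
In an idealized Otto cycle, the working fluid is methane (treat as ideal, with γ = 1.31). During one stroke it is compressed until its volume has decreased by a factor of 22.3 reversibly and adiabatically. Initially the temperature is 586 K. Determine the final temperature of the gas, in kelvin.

Adiabatic: T₁V₁^(γ−1) = T₂V₂^(γ−1) ⇒ T₂ = T₁ (V₁/V₂)^(γ−1).
T₂ = 586 × 22.3^(0.31) = 1534 K.

T₂ ≈ 1530 K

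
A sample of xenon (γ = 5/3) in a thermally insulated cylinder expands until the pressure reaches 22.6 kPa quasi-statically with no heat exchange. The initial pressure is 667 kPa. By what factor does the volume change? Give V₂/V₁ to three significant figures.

From PV^γ = const, V₂/V₁ = (P₁/P₂)^(1/γ).
V₂/V₁ = (667/22.6)^(3/5) = 7.621.

V₂/V₁ ≈ 7.62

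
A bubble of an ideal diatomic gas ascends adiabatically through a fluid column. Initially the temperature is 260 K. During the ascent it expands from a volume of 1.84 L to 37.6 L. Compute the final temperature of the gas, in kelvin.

T₂ ≈ 77.8 K

For a reversible adiabat TV^(γ−1) is constant, so T₂ = T₁ (V₁/V₂)^(γ−1).
For a diatomic ideal gas γ = 7/5, so γ−1 = 2/5.
T₂ = 260 × (1.84/37.6)^(2/5) = 77.77 K.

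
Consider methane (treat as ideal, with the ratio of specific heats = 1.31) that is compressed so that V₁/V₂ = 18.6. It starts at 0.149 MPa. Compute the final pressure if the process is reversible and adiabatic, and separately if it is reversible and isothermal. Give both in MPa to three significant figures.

Isothermal: P₂ = P₁(V₁/V₂) = 0.149×18.6 = 2.771 MPa.
Adiabatic: P₂ = P₁(V₁/V₂)^γ = 0.149×18.6^(1.31) = 6.859 MPa.

adiabatic: 6.86 MPa; isothermal: 2.77 MPa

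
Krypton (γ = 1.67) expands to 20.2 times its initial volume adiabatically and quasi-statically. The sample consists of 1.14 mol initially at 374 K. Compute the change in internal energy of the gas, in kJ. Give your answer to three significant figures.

Adiabatic: T₁V₁^(γ−1) = T₂V₂^(γ−1) ⇒ T₂ = T₁ (V₁/V₂)^(γ−1).
T₂ = 374 × (1/20.2)^(0.67) = 49.92 K.
Q = 0, so ΔU = W_on_gas = nCᵥΔT with Cᵥ = R/(γ−1) = 12.41 J/(mol·K).
ΔU = 1.14 × 12.41 × (49.92 − 374) = -4584 J.

ΔU ≈ -4.58 kJ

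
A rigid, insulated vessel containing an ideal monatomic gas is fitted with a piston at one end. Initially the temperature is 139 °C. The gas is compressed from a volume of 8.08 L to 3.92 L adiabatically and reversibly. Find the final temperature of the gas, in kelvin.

T₂ ≈ 668 K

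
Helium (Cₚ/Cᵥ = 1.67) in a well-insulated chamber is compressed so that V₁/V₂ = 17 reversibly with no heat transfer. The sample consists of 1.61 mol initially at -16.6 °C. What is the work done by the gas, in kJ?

Adiabatic: T₁V₁^(γ−1) = T₂V₂^(γ−1) ⇒ T₂ = T₁ (V₁/V₂)^(γ−1).
T₁ = -16.6 °C = 256.5 K.
T₂ = 256.5 × 17^(0.67) = 1712 K.
Q = 0, so ΔU = W_on_gas = nCᵥΔT with Cᵥ = R/(γ−1) = 12.41 J/(mol·K).
ΔU = 1.61 × 12.41 × (1712 − 256.5) = 29080 J.
Work done by the gas = −ΔU = -29080 J.

W ≈ -29.1 kJ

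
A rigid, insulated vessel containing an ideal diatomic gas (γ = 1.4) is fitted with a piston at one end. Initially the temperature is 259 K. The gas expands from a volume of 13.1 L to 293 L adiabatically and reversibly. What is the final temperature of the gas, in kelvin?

Adiabatic: T₁V₁^(γ−1) = T₂V₂^(γ−1) ⇒ T₂ = T₁ (V₁/V₂)^(γ−1).
T₂ = 259 × (13.1/293)^(0.4) = 74.72 K.

T₂ ≈ 74.7 K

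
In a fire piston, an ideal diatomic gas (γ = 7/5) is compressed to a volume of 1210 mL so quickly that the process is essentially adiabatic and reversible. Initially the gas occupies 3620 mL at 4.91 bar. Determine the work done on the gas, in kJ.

W ≈ 2.44 kJ

P₂ = P₁(V₁/V₂)^γ = 4.91×(3620/1210)^(7/5) = 22.77 bar.
For a reversible adiabat, W_by_gas = (P₁V₁ − P₂V₂)/(γ−1).
W_by = (491000×0.00362 − 2.277×10^6×0.00121) / (2/5) = -2445 J.
W_on_gas = −W_by = 2445 J.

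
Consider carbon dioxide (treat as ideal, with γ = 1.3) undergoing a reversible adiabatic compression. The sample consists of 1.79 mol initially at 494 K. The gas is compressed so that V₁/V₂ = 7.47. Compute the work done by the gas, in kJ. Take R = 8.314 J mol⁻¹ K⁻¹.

Adiabatic: T₁V₁^(γ−1) = T₂V₂^(γ−1) ⇒ T₂ = T₁ (V₁/V₂)^(γ−1).
T₂ = 494 × 7.47^(0.3) = 903.1 K.
Q = 0, so ΔU = W_on_gas = nCᵥΔT with Cᵥ = R/(γ−1) = 27.71 J/(mol·K).
ΔU = 1.79 × 27.71 × (903.1 − 494) = 20290 J.
Work done by the gas = −ΔU = -20290 J.

W ≈ -20.3 kJ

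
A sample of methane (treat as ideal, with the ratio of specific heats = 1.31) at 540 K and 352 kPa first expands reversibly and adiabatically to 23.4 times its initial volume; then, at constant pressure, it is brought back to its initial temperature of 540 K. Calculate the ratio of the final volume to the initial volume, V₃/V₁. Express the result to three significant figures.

V₃/V₁ ≈ 62.2

Adiabatic step: V₂/V₁ = 23.4; T₂ = T₁·(1/23.4)^(0.31) = 203.2 K.
Isobaric step: V₃/V₂ = T₃/T₂ = 540/203.2.
V₃/V₁ = (V₂/V₁)(V₃/V₂) = 23.4 × (540/203.2) = 62.18.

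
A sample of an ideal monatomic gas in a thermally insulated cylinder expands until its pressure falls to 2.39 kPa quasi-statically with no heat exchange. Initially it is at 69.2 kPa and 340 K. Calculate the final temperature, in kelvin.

T₂ ≈ 88.5 K

Along an adiabat T P^((1−γ)/γ) is constant, so T₂ = T₁ (P₂/P₁)^((γ−1)/γ).
For a monatomic ideal gas γ = 5/3, so (γ−1)/γ = 2/5.
T₂ = 340 × (2.39/69.2)^(2/5) = 88.47 K.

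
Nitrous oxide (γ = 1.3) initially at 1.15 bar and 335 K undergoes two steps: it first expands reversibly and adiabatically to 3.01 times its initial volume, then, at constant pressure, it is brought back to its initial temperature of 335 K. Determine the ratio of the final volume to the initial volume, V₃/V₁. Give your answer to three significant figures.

Adiabatic step: V₂/V₁ = 3.01; T₂ = T₁·(1/3.01)^(0.3) = 240.7 K.
Isobaric step: V₃/V₂ = T₃/T₂ = 335/240.7.
V₃/V₁ = (V₂/V₁)(V₃/V₂) = 3.01 × (335/240.7) = 4.189.

V₃/V₁ ≈ 4.19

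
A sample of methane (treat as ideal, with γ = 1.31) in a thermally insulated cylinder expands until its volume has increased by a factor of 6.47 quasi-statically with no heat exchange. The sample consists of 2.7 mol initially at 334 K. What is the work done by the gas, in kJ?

W ≈ 10.6 kJ

Adiabatic: T₁V₁^(γ−1) = T₂V₂^(γ−1) ⇒ T₂ = T₁ (V₁/V₂)^(γ−1).
T₂ = 334 × (1/6.47)^(0.31) = 187.2 K.
Q = 0, so ΔU = W_on_gas = nCᵥΔT with Cᵥ = R/(γ−1) = 26.82 J/(mol·K).
ΔU = 2.7 × 26.82 × (187.2 − 334) = -10630 J.
Work done by the gas = −ΔU = 10630 J.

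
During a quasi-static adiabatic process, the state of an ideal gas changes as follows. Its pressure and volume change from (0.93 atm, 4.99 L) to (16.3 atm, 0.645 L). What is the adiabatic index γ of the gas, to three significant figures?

PV^γ = const ⇒ γ = ln(P₂/P₁) / ln(V₁/V₂).
γ = ln(16.3/0.93) / ln(4.99/0.645) = 1.4.

γ ≈ 1.40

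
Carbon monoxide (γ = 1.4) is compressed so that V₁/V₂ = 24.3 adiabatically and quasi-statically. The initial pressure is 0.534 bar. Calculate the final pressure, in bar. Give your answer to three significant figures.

P₂ ≈ 46.5 bar

Adiabatic: P₁V₁^γ = P₂V₂^γ ⇒ P₂ = P₁ (V₁/V₂)^γ.
P₂ = 0.534 × 24.3^(1.4) = 46.49 bar.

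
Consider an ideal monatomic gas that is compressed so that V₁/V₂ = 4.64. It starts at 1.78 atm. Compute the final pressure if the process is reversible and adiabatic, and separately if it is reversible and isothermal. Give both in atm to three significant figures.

adiabatic: 23.0 atm; isothermal: 8.26 atm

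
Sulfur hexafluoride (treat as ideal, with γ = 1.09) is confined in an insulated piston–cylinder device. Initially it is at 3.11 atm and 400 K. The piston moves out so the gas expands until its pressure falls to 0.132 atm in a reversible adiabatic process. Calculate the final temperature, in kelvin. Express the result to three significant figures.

Adiabatic: T₂/T₁ = (P₂/P₁)^((γ−1)/γ).
T₂ = 400 × (0.132/3.11)^(0.0826) = 308.1 K.

T₂ ≈ 308 K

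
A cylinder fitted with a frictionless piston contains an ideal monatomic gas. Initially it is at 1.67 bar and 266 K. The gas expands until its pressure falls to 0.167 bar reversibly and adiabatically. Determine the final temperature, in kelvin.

T₂ ≈ 106 K

Adiabatic: T₂/T₁ = (P₂/P₁)^((γ−1)/γ).
For a monatomic ideal gas γ = 5/3, so (γ−1)/γ = 2/5.
T₂ = 266 × (0.167/1.67)^(2/5) = 105.9 K.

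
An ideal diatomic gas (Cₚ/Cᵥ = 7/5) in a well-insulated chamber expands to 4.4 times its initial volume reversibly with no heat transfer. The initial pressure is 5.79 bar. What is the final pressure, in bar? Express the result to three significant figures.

Since PV^γ is constant along a reversible adiabat, P₂ = P₁ (V₁/V₂)^γ.
P₂ = 5.79 × (1/4.4)^(7/5) = 0.7275 bar.

P₂ ≈ 0.728 bar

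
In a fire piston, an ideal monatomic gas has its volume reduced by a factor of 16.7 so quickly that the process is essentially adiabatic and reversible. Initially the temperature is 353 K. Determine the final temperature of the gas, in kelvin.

T₂ ≈ 2310 K

For a reversible adiabat TV^(γ−1) is constant, so T₂ = T₁ (V₁/V₂)^(γ−1).
For a monatomic ideal gas γ = 5/3, so γ−1 = 2/3.
T₂ = 353 × 16.7^(2/3) = 2306 K.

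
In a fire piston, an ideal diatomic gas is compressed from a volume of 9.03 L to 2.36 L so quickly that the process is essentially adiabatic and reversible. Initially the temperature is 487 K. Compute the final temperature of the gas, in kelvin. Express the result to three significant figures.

For a reversible adiabat TV^(γ−1) is constant, so T₂ = T₁ (V₁/V₂)^(γ−1).
For a diatomic ideal gas γ = 7/5, so γ−1 = 2/5.
T₂ = 487 × (9.03/2.36)^(2/5) = 833 K.

T₂ ≈ 833 K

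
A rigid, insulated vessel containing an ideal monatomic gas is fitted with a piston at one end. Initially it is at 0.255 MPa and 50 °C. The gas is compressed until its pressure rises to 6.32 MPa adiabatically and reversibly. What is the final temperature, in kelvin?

Along an adiabat T P^((1−γ)/γ) is constant, so T₂ = T₁ (P₂/P₁)^((γ−1)/γ).
For a monatomic ideal gas γ = 5/3, so (γ−1)/γ = 2/5.
T₁ = 50 °C = 323.1 K.
T₂ = 323.1 × (6.32/0.255)^(2/5) = 1167 K.

T₂ ≈ 1170 K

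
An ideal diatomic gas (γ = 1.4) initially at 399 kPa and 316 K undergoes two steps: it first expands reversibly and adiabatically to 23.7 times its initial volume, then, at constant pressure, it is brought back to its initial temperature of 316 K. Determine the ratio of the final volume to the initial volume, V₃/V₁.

V₃/V₁ ≈ 84.1

Adiabatic step: V₂/V₁ = 23.7; T₂ = T₁·(1/23.7)^(0.4) = 89.08 K.
Isobaric step: V₃/V₂ = T₃/T₂ = 316/89.08.
V₃/V₁ = (V₂/V₁)(V₃/V₂) = 23.7 × (316/89.08) = 84.07.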